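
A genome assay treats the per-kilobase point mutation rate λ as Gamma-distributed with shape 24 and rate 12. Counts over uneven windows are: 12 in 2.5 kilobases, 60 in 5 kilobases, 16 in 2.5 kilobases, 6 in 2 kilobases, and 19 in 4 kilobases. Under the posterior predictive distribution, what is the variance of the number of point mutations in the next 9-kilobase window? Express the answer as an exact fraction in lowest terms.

45621/784

Total count: 12 + 60 + 16 + 6 + 19 = 113.
Total exposure: 2.5 + 5 + 2.5 + 2 + 4 = 16 kilobases.
Posterior: α' = 24 + 113 = 137, β' = 12 + 16 = 28.
The posterior predictive for a window of length T is Negative Binomial with variance T·α'·(β'+T)/β'² = 9·137·37/784 = 45621/784.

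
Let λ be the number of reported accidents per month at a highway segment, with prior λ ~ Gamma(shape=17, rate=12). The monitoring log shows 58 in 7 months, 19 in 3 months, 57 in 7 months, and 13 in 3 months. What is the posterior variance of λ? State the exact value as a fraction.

Total count: 58 + 19 + 57 + 13 = 147.
Total exposure: 7 + 3 + 7 + 3 = 20 months.
By Gamma–Poisson conjugacy, the posterior is Gamma(α + Σx, β + Σt) = Gamma(17 + 147, 12 + 20) = Gamma(164, 32).
Posterior variance = α'/β'² = 164/1024 = 41/256.

41/256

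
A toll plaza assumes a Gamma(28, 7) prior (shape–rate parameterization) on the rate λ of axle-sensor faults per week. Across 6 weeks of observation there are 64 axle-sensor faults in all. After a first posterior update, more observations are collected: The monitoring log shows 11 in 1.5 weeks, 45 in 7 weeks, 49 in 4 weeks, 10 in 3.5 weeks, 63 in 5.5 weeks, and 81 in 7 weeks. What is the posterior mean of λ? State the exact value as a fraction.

Total count 64 over total exposure 6 weeks.
After the first batch: Gamma(28 + 64, 7 + 6) = Gamma(92, 13).
Total count: 11 + 45 + 49 + 10 + 63 + 81 = 259.
Total exposure: 1.5 + 7 + 4 + 3.5 + 5.5 + 7 = 28.5 weeks.
After the second batch: Gamma(92 + 259, 13 + 28.5) = Gamma(351, 83/2).
Posterior mean = α'/β' = 351/(83/2) = 702/83.

702/83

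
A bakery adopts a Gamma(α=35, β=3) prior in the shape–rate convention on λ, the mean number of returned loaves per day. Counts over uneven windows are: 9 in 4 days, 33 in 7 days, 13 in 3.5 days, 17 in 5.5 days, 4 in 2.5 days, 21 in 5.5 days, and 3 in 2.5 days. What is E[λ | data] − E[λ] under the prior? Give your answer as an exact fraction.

-1535/201

Total count: 9 + 33 + 13 + 17 + 4 + 21 + 3 = 100.
Total exposure: 4 + 7 + 3.5 + 5.5 + 2.5 + 5.5 + 2.5 = 30.5 days.
Conjugate update: add total count to the shape and total exposure to the rate, giving Gamma(135, 67/2).
Posterior mean = 135/(67/2) = 270/67; prior mean = 35/3 = 35/3. Difference = 270/67 − 35/3 = -1535/201.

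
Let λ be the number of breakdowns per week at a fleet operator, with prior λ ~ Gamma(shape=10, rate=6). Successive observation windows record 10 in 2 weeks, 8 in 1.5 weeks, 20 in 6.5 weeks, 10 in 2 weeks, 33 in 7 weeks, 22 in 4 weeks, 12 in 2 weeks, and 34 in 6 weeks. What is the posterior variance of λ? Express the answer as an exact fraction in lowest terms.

Total count: 10 + 8 + 20 + 10 + 33 + 22 + 12 + 34 = 149.
Total exposure: 2 + 1.5 + 6.5 + 2 + 7 + 4 + 2 + 6 = 31 weeks.
The Gamma prior is conjugate for the Poisson rate, so λ | data ~ Gamma(10+149, 6+31) = Gamma(159, 37).
Posterior variance = α'/β'² = 159/1369.

159/1369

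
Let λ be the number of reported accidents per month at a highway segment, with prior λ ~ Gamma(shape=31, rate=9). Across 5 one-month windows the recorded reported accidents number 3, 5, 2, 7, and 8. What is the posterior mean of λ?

4

Total count: 3 + 5 + 2 + 7 + 8 = 25.
Total exposure: 5 months.
By Gamma–Poisson conjugacy, the posterior is Gamma(α + Σx, β + Σt) = Gamma(31 + 25, 9 + 5) = Gamma(56, 14).
Posterior mean = α'/β' = 56/14 = 4.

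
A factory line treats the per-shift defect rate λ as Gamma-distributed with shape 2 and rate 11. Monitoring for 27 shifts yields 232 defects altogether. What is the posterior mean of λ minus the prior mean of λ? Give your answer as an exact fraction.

Total count 232 over total exposure 27 shifts.
The Gamma prior is conjugate for the Poisson rate, so λ | data ~ Gamma(2+232, 11+27) = Gamma(234, 38).
Posterior mean = 234/38 = 117/19; prior mean = 2/11 = 2/11. Difference = 117/19 − 2/11 = 1249/209.

1249/209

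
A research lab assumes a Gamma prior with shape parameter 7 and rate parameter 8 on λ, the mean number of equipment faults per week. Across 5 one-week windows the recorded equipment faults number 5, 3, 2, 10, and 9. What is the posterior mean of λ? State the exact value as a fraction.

Total count: 5 + 3 + 2 + 10 + 9 = 29.
Total exposure: 5 weeks.
By Gamma–Poisson conjugacy, the posterior is Gamma(α + Σx, β + Σt) = Gamma(7 + 29, 8 + 5) = Gamma(36, 13).
Posterior mean = α'/β' = 36/13.

36/13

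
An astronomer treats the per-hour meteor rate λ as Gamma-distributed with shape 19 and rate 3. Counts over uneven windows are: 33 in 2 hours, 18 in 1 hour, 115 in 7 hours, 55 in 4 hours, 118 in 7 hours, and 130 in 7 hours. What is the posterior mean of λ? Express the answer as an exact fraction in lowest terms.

Total count: 33 + 18 + 115 + 55 + 118 + 130 = 469.
Total exposure: 2 + 1 + 7 + 4 + 7 + 7 = 28 hours.
By Gamma–Poisson conjugacy, the posterior is Gamma(α + Σx, β + Σt) = Gamma(19 + 469, 3 + 28) = Gamma(488, 31).
Posterior mean = α'/β' = 488/31.

488/31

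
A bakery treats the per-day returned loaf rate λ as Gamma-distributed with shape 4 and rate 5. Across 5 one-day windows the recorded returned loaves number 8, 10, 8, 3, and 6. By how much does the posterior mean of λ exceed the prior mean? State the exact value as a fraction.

Total count: 8 + 10 + 8 + 3 + 6 = 35.
Total exposure: 5 days.
Conjugate update: add total count to the shape and total exposure to the rate, giving Gamma(39, 10).
Posterior mean = 39/10 = 39/10; prior mean = 4/5 = 4/5. Difference = 39/10 − 4/5 = 31/10.

31/10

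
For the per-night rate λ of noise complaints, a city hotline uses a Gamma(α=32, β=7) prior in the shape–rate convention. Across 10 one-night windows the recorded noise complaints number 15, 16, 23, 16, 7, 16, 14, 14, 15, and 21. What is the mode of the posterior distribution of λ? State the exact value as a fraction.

Total count: 15 + 16 + 23 + 16 + 7 + 16 + 14 + 14 + 15 + 21 = 157.
Total exposure: 10 nights.
Conjugate update: add total count to the shape and total exposure to the rate, giving Gamma(189, 17).
Posterior mode = (α'−1)/β' = 188/17.

188/17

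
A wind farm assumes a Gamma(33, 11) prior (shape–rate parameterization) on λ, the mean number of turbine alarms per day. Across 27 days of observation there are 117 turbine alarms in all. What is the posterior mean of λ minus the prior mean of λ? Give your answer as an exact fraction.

Total count 117 over total exposure 27 days.
Posterior: α' = 33 + 117 = 150, β' = 11 + 27 = 38.
Posterior mean = 150/38 = 75/19; prior mean = 33/11 = 3. Difference = 75/19 − 3 = 18/19.

18/19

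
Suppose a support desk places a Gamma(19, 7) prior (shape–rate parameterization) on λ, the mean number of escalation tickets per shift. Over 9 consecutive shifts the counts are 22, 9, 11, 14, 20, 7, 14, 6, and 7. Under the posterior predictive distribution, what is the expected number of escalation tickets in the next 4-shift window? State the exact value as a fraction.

129/4

Total count: 22 + 9 + 11 + 14 + 20 + 7 + 14 + 6 + 7 = 110.
Total exposure: 9 shifts.
The Gamma prior is conjugate for the Poisson rate, so λ | data ~ Gamma(19+110, 7+9) = Gamma(129, 16).
Predictive mean over a 4-shift window = T·E[λ|data] = 4·129/16 = 129/4.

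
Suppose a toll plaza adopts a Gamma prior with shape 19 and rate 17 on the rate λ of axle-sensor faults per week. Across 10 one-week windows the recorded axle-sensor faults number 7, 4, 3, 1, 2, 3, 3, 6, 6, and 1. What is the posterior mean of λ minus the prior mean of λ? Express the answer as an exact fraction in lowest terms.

422/459

Total count: 7 + 4 + 3 + 1 + 2 + 3 + 3 + 6 + 6 + 1 = 36.
Total exposure: 10 weeks.
The Gamma prior is conjugate for the Poisson rate, so λ | data ~ Gamma(19+36, 17+10) = Gamma(55, 27).
Posterior mean = 55/27 = 55/27; prior mean = 19/17 = 19/17. Difference = 55/27 − 19/17 = 422/459.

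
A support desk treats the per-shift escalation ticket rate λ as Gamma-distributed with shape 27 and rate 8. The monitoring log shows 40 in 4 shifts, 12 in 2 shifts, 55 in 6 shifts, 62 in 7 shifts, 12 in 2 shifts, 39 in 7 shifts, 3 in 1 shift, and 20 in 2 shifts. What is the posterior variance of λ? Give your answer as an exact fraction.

Total count: 40 + 12 + 55 + 62 + 12 + 39 + 3 + 20 = 243.
Total exposure: 4 + 2 + 6 + 7 + 2 + 7 + 1 + 2 = 31 shifts.
The Gamma prior is conjugate for the Poisson rate, so λ | data ~ Gamma(27+243, 8+31) = Gamma(270, 39).
Posterior variance = α'/β'² = 270/1521 = 30/169.

30/169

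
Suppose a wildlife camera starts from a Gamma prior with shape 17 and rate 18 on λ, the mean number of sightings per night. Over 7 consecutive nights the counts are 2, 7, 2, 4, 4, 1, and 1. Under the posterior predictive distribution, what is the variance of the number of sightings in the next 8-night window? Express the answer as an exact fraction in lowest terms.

Total count: 2 + 7 + 2 + 4 + 4 + 1 + 1 = 21.
Total exposure: 7 nights.
Posterior: α' = 17 + 21 = 38, β' = 18 + 7 = 25.
The posterior predictive for a window of length T is Negative Binomial with variance T·α'·(β'+T)/β'² = 8·38·33/625 = 10032/625.

10032/625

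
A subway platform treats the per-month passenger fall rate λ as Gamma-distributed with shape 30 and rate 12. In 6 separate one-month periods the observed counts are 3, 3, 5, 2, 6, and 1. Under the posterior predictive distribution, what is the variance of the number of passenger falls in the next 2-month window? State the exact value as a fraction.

Total count: 3 + 3 + 5 + 2 + 6 + 1 = 20.
Total exposure: 6 months.
The Gamma prior is conjugate for the Poisson rate, so λ | data ~ Gamma(30+20, 12+6) = Gamma(50, 18).
The posterior predictive for a window of length T is Negative Binomial with variance T·α'·(β'+T)/β'² = 2·50·20/324 = 500/81.

500/81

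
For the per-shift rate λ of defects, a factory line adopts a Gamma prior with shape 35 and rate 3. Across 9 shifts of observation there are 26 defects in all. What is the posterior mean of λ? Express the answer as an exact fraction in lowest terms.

Total count 26 over total exposure 9 shifts.
Gamma(α, β) with Poisson data over total exposure Σt gives posterior Gamma(α+Σx, β+Σt) = Gamma(61, 12).
Posterior mean = α'/β' = 61/12.

61/12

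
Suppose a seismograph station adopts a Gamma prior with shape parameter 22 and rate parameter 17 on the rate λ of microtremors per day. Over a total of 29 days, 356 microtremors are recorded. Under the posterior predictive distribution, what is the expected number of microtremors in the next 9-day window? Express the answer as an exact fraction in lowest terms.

Total count 356 over total exposure 29 days.
Gamma(α, β) with Poisson data over total exposure Σt gives posterior Gamma(α+Σx, β+Σt) = Gamma(378, 46).
Predictive mean over a 9-day window = T·E[λ|data] = 9·378/46 = 1701/23.

1701/23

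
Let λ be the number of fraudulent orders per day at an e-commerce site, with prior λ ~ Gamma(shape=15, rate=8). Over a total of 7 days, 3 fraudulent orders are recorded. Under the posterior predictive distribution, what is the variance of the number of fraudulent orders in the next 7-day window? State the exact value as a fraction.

Total count 3 over total exposure 7 days.
Conjugate update: add total count to the shape and total exposure to the rate, giving Gamma(18, 15).
The posterior predictive for a window of length T is Negative Binomial with variance T·α'·(β'+T)/β'² = 7·18·22/225 = 308/25.

308/25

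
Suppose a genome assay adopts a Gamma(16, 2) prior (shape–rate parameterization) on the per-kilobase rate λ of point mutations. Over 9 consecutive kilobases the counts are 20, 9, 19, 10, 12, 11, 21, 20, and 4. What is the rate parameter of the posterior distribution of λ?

Total count: 20 + 9 + 19 + 10 + 12 + 11 + 21 + 20 + 4 = 126.
Total exposure: 9 kilobases.
Gamma(α, β) with Poisson data over total exposure Σt gives posterior Gamma(α+Σx, β+Σt) = Gamma(142, 11).

11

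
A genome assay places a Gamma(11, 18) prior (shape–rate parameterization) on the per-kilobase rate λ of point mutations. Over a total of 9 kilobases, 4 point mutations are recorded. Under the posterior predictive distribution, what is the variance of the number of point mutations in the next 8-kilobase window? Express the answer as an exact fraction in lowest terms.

Total count 4 over total exposure 9 kilobases.
By Gamma–Poisson conjugacy, the posterior is Gamma(α + Σx, β + Σt) = Gamma(11 + 4, 18 + 9) = Gamma(15, 27).
The posterior predictive for a window of length T is Negative Binomial with variance T·α'·(β'+T)/β'² = 8·15·35/729 = 1400/243.

1400/243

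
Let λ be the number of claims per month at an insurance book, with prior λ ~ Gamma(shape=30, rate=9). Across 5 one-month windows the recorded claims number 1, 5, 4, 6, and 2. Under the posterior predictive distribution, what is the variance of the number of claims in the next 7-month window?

Total count: 1 + 5 + 4 + 6 + 2 = 18.
Total exposure: 5 months.
The Gamma prior is conjugate for the Poisson rate, so λ | data ~ Gamma(30+18, 9+5) = Gamma(48, 14).
The posterior predictive for a window of length T is Negative Binomial with variance T·α'·(β'+T)/β'² = 7·48·21/196 = 36.

36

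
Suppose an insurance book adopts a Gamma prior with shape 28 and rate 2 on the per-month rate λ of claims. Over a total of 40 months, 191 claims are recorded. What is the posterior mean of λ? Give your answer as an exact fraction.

Total count 191 over total exposure 40 months.
By Gamma–Poisson conjugacy, the posterior is Gamma(α + Σx, β + Σt) = Gamma(28 + 191, 2 + 40) = Gamma(219, 42).
Posterior mean = α'/β' = 219/42 = 73/14.

73/14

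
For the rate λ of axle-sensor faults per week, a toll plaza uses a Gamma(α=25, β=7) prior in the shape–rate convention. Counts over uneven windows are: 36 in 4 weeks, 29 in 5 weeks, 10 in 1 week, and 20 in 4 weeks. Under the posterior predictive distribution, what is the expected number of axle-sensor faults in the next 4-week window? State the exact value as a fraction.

Total count: 36 + 29 + 10 + 20 = 95.
Total exposure: 4 + 5 + 1 + 4 = 14 weeks.
Gamma(α, β) with Poisson data over total exposure Σt gives posterior Gamma(α+Σx, β+Σt) = Gamma(120, 21).
Predictive mean over a 4-week window = T·E[λ|data] = 4·120/21 = 160/7.

160/7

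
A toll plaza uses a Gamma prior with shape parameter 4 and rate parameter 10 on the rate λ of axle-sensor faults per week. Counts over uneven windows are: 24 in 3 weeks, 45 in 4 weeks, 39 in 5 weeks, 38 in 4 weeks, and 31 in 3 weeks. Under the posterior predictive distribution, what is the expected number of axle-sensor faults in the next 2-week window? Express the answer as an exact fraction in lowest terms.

Total count: 24 + 45 + 39 + 38 + 31 = 177.
Total exposure: 3 + 4 + 5 + 4 + 3 = 19 weeks.
By Gamma–Poisson conjugacy, the posterior is Gamma(α + Σx, β + Σt) = Gamma(4 + 177, 10 + 19) = Gamma(181, 29).
Predictive mean over a 2-week window = T·E[λ|data] = 2·181/29 = 362/29.

362/29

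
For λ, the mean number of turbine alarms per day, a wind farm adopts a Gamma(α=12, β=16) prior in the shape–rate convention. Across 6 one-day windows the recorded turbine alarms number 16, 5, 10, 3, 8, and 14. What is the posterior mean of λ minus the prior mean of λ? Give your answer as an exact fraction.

Total count: 16 + 5 + 10 + 3 + 8 + 14 = 56.
Total exposure: 6 days.
Posterior: α' = 12 + 56 = 68, β' = 16 + 6 = 22.
Posterior mean = 68/22 = 34/11; prior mean = 12/16 = 3/4. Difference = 34/11 − 3/4 = 103/44.

103/44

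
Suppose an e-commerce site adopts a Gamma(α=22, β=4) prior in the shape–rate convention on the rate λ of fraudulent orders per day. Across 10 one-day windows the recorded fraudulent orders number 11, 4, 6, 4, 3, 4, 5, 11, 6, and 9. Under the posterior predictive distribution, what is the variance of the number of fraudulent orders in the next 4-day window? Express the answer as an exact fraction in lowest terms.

Total count: 11 + 4 + 6 + 4 + 3 + 4 + 5 + 11 + 6 + 9 = 63.
Total exposure: 10 days.
The Gamma prior is conjugate for the Poisson rate, so λ | data ~ Gamma(22+63, 4+10) = Gamma(85, 14).
The posterior predictive for a window of length T is Negative Binomial with variance T·α'·(β'+T)/β'² = 4·85·18/196 = 1530/49.

1530/49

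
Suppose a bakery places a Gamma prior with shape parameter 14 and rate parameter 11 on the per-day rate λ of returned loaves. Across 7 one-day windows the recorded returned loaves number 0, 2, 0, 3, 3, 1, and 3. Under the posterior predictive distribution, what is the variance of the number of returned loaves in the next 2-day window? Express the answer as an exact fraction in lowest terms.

260/81

Total count: 0 + 2 + 0 + 3 + 3 + 1 + 3 = 12.
Total exposure: 7 days.
Gamma(α, β) with Poisson data over total exposure Σt gives posterior Gamma(α+Σx, β+Σt) = Gamma(26, 18).
The posterior predictive for a window of length T is Negative Binomial with variance T·α'·(β'+T)/β'² = 2·26·20/324 = 260/81.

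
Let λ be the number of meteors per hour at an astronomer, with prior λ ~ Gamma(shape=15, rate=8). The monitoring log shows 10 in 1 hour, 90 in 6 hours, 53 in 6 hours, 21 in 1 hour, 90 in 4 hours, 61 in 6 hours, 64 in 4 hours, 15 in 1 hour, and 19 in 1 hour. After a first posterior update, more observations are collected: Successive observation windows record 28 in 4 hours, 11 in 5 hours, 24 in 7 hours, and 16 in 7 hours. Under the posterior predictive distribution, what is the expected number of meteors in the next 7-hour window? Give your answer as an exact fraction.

Total count: 10 + 90 + 53 + 21 + 90 + 61 + 64 + 15 + 19 = 423.
Total exposure: 1 + 6 + 6 + 1 + 4 + 6 + 4 + 1 + 1 = 30 hours.
After the first batch: Gamma(15 + 423, 8 + 30) = Gamma(438, 38).
Total count: 28 + 11 + 24 + 16 = 79.
Total exposure: 4 + 5 + 7 + 7 = 23 hours.
After the second batch: Gamma(438 + 79, 38 + 23) = Gamma(517, 61).
Predictive mean over a 7-hour window = T·E[λ|data] = 7·517/61 = 3619/61.

3619/61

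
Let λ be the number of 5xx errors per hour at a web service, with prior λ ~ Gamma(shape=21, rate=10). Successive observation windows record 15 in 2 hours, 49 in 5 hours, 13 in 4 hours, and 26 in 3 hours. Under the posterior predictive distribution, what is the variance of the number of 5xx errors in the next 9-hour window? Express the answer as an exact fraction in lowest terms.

1023/16

Total count: 15 + 49 + 13 + 26 = 103.
Total exposure: 2 + 5 + 4 + 3 = 14 hours.
Gamma(α, β) with Poisson data over total exposure Σt gives posterior Gamma(α+Σx, β+Σt) = Gamma(124, 24).
The posterior predictive for a window of length T is Negative Binomial with variance T·α'·(β'+T)/β'² = 9·124·33/576 = 1023/16.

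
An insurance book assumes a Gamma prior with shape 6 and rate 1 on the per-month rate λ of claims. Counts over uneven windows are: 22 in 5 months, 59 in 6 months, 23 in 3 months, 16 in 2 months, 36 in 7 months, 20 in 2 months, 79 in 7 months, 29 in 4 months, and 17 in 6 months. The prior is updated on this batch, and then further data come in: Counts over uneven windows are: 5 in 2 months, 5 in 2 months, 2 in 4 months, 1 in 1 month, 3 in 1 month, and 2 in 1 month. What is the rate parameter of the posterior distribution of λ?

Total count: 22 + 59 + 23 + 16 + 36 + 20 + 79 + 29 + 17 = 301.
Total exposure: 5 + 6 + 3 + 2 + 7 + 2 + 7 + 4 + 6 = 42 months.
After the first batch: Gamma(6 + 301, 1 + 42) = Gamma(307, 43).
Total count: 5 + 5 + 2 + 1 + 3 + 2 = 18.
Total exposure: 2 + 2 + 4 + 1 + 1 + 1 = 11 months.
After the second batch: Gamma(307 + 18, 43 + 11) = Gamma(325, 54).

54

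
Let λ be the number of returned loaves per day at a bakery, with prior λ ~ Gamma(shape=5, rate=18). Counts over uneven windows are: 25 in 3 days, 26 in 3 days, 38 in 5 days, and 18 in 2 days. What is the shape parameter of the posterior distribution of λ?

Total count: 25 + 26 + 38 + 18 = 107.
Total exposure: 3 + 3 + 5 + 2 = 13 days.
Posterior: α' = 5 + 107 = 112, β' = 18 + 13 = 31.

112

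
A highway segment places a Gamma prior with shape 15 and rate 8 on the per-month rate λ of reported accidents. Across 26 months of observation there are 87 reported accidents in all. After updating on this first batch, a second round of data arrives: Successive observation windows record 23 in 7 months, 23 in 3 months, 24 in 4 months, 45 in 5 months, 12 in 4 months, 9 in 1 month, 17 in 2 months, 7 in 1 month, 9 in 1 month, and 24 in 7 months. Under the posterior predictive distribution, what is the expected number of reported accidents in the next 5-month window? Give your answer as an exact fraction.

1475/69

Total count 87 over total exposure 26 months.
After the first batch: Gamma(15 + 87, 8 + 26) = Gamma(102, 34).
Total count: 23 + 23 + 24 + 45 + 12 + 9 + 17 + 7 + 9 + 24 = 193.
Total exposure: 7 + 3 + 4 + 5 + 4 + 1 + 2 + 1 + 1 + 7 = 35 months.
After the second batch: Gamma(102 + 193, 34 + 35) = Gamma(295, 69).
Predictive mean over a 5-month window = T·E[λ|data] = 5·295/69 = 1475/69.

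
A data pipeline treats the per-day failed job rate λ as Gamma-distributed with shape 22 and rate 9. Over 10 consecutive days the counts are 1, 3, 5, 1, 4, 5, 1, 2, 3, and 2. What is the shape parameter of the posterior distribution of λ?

49

Total count: 1 + 3 + 5 + 1 + 4 + 5 + 1 + 2 + 3 + 2 = 27.
Total exposure: 10 days.
Gamma(α, β) with Poisson data over total exposure Σt gives posterior Gamma(α+Σx, β+Σt) = Gamma(49, 19).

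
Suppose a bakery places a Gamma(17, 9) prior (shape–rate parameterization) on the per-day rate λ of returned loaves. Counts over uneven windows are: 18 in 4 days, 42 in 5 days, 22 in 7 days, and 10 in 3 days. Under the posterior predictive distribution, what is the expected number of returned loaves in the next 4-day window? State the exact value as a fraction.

109/7

Total count: 18 + 42 + 22 + 10 = 92.
Total exposure: 4 + 5 + 7 + 3 = 19 days.
Gamma(α, β) with Poisson data over total exposure Σt gives posterior Gamma(α+Σx, β+Σt) = Gamma(109, 28).
Predictive mean over a 4-day window = T·E[λ|data] = 4·109/28 = 109/7.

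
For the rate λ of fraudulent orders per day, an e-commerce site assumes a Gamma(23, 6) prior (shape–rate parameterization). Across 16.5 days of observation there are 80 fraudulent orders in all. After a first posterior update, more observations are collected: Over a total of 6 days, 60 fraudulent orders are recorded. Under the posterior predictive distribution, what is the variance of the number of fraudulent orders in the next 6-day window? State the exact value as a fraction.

Total count 80 over total exposure 16.5 days.
After the first batch: Gamma(23 + 80, 6 + 16.5) = Gamma(103, 45/2).
Total count 60 over total exposure 6 days.
After the second batch: Gamma(103 + 60, 45/2 + 6) = Gamma(163, 57/2).
The posterior predictive for a window of length T is Negative Binomial with variance T·α'·(β'+T)/β'² = 6·163·(69/2)/(3249/4) = 14996/361.

14996/361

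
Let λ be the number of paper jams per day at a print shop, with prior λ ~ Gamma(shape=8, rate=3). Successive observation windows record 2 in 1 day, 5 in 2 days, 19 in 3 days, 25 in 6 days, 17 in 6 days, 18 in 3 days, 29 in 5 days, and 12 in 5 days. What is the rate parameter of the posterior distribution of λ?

Total count: 2 + 5 + 19 + 25 + 17 + 18 + 29 + 12 = 127.
Total exposure: 1 + 2 + 3 + 6 + 6 + 3 + 5 + 5 = 31 days.
Posterior: α' = 8 + 127 = 135, β' = 3 + 31 = 34.

34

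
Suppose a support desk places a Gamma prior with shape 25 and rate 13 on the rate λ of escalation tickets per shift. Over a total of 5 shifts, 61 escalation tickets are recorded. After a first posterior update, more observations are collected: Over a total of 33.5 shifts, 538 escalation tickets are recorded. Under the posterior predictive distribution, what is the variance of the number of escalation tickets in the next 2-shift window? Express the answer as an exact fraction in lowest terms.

267072/10609

Total count 61 over total exposure 5 shifts.
After the first batch: Gamma(25 + 61, 13 + 5) = Gamma(86, 18).
Total count 538 over total exposure 33.5 shifts.
After the second batch: Gamma(86 + 538, 18 + 33.5) = Gamma(624, 103/2).
The posterior predictive for a window of length T is Negative Binomial with variance T·α'·(β'+T)/β'² = 2·624·(107/2)/(10609/4) = 267072/10609.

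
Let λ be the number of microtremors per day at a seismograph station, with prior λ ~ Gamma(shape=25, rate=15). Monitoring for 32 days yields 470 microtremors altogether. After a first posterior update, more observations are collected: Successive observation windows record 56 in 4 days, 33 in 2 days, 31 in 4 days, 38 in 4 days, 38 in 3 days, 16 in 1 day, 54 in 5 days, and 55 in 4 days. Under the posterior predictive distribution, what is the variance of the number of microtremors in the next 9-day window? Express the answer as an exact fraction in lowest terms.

Total count 470 over total exposure 32 days.
After the first batch: Gamma(25 + 470, 15 + 32) = Gamma(495, 47).
Total count: 56 + 33 + 31 + 38 + 38 + 16 + 54 + 55 = 321.
Total exposure: 4 + 2 + 4 + 4 + 3 + 1 + 5 + 4 = 27 days.
After the second batch: Gamma(495 + 321, 47 + 27) = Gamma(816, 74).
The posterior predictive for a window of length T is Negative Binomial with variance T·α'·(β'+T)/β'² = 9·816·83/5476 = 152388/1369.

152388/1369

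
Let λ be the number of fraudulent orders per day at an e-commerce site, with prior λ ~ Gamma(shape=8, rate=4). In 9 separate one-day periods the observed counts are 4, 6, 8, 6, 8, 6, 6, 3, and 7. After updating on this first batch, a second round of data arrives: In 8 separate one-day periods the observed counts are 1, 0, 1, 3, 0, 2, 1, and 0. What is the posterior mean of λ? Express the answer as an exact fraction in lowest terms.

Total count: 4 + 6 + 8 + 6 + 8 + 6 + 6 + 3 + 7 = 54.
Total exposure: 9 days.
After the first batch: Gamma(8 + 54, 4 + 9) = Gamma(62, 13).
Total count: 1 + 0 + 1 + 3 + 0 + 2 + 1 + 0 = 8.
Total exposure: 8 days.
After the second batch: Gamma(62 + 8, 13 + 8) = Gamma(70, 21).
Posterior mean = α'/β' = 70/21 = 10/3.

10/3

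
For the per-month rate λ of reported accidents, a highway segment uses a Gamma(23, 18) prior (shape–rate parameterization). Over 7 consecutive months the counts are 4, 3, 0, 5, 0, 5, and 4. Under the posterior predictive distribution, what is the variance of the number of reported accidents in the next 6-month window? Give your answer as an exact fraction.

8184/625

Total count: 4 + 3 + 0 + 5 + 0 + 5 + 4 = 21.
Total exposure: 7 months.
The Gamma prior is conjugate for the Poisson rate, so λ | data ~ Gamma(23+21, 18+7) = Gamma(44, 25).
The posterior predictive for a window of length T is Negative Binomial with variance T·α'·(β'+T)/β'² = 6·44·31/625 = 8184/625.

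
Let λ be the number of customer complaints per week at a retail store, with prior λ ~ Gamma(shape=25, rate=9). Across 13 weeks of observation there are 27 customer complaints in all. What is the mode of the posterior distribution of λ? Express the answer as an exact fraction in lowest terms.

Total count 27 over total exposure 13 weeks.
By Gamma–Poisson conjugacy, the posterior is Gamma(α + Σx, β + Σt) = Gamma(25 + 27, 9 + 13) = Gamma(52, 22).
Posterior mode = (α'−1)/β' = 51/22.

51/22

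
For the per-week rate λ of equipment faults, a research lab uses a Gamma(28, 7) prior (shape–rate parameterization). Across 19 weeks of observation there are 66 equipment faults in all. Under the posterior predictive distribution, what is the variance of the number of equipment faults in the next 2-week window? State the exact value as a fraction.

Total count 66 over total exposure 19 weeks.
The Gamma prior is conjugate for the Poisson rate, so λ | data ~ Gamma(28+66, 7+19) = Gamma(94, 26).
The posterior predictive for a window of length T is Negative Binomial with variance T·α'·(β'+T)/β'² = 2·94·28/676 = 1316/169.

1316/169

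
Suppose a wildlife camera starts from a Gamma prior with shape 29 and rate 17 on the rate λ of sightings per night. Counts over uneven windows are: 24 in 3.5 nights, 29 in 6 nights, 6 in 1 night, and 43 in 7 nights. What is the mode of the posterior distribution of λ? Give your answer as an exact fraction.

260/69

Total count: 24 + 29 + 6 + 43 = 102.
Total exposure: 3.5 + 6 + 1 + 7 = 17.5 nights.
Conjugate update: add total count to the shape and total exposure to the rate, giving Gamma(131, 69/2).
Posterior mode = (α'−1)/β' = 130/(69/2) = 260/69.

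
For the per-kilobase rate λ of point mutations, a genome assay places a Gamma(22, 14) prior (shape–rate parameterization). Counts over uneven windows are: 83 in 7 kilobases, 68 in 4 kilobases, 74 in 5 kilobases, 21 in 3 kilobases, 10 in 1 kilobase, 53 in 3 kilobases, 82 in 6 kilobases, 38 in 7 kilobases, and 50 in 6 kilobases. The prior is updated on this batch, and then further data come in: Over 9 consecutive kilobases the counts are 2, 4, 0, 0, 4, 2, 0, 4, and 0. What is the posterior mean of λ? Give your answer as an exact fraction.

Total count: 83 + 68 + 74 + 21 + 10 + 53 + 82 + 38 + 50 = 479.
Total exposure: 7 + 4 + 5 + 3 + 1 + 3 + 6 + 7 + 6 = 42 kilobases.
After the first batch: Gamma(22 + 479, 14 + 42) = Gamma(501, 56).
Total count: 2 + 4 + 0 + 0 + 4 + 2 + 0 + 4 + 0 = 16.
Total exposure: 9 kilobases.
After the second batch: Gamma(501 + 16, 56 + 9) = Gamma(517, 65).
Posterior mean = α'/β' = 517/65.

517/65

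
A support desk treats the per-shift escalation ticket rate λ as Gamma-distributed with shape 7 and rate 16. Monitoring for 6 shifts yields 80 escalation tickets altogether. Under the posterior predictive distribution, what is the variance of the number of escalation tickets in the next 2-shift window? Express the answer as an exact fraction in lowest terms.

Total count 80 over total exposure 6 shifts.
Conjugate update: add total count to the shape and total exposure to the rate, giving Gamma(87, 22).
The posterior predictive for a window of length T is Negative Binomial with variance T·α'·(β'+T)/β'² = 2·87·24/484 = 1044/121.

1044/121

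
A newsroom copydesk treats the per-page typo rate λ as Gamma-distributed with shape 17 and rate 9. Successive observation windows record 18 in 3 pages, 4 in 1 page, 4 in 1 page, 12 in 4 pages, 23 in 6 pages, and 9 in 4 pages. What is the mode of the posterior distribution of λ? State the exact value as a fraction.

43/14

Total count: 18 + 4 + 4 + 12 + 23 + 9 = 70.
Total exposure: 3 + 1 + 1 + 4 + 6 + 4 = 19 pages.
Gamma(α, β) with Poisson data over total exposure Σt gives posterior Gamma(α+Σx, β+Σt) = Gamma(87, 28).
Posterior mode = (α'−1)/β' = 86/28 = 43/14.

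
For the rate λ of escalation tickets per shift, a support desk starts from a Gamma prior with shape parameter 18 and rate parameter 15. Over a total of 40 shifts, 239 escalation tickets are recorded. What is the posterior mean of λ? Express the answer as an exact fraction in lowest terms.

257/55

Total count 239 over total exposure 40 shifts.
The Gamma prior is conjugate for the Poisson rate, so λ | data ~ Gamma(18+239, 15+40) = Gamma(257, 55).
Posterior mean = α'/β' = 257/55.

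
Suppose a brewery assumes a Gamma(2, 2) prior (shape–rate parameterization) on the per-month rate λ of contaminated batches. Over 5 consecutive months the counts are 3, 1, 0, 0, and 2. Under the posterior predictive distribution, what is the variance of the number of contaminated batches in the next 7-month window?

Total count: 3 + 1 + 0 + 0 + 2 = 6.
Total exposure: 5 months.
Conjugate update: add total count to the shape and total exposure to the rate, giving Gamma(8, 7).
The posterior predictive for a window of length T is Negative Binomial with variance T·α'·(β'+T)/β'² = 7·8·14/49 = 16.

16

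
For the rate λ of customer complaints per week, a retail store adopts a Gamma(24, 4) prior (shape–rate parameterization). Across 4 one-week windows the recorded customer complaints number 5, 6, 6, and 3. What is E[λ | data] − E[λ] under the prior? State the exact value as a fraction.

Total count: 5 + 6 + 6 + 3 = 20.
Total exposure: 4 weeks.
The Gamma prior is conjugate for the Poisson rate, so λ | data ~ Gamma(24+20, 4+4) = Gamma(44, 8).
Posterior mean = 44/8 = 11/2; prior mean = 24/4 = 6. Difference = 11/2 − 6 = -1/2.

-1/2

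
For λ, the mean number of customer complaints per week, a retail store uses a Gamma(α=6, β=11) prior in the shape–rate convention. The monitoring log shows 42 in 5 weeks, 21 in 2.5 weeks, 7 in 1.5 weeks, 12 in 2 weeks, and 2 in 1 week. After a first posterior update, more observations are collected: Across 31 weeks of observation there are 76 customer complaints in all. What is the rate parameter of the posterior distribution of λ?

54

Total count: 42 + 21 + 7 + 12 + 2 = 84.
Total exposure: 5 + 2.5 + 1.5 + 2 + 1 = 12 weeks.
After the first batch: Gamma(6 + 84, 11 + 12) = Gamma(90, 23).
Total count 76 over total exposure 31 weeks.
After the second batch: Gamma(90 + 76, 23 + 31) = Gamma(166, 54).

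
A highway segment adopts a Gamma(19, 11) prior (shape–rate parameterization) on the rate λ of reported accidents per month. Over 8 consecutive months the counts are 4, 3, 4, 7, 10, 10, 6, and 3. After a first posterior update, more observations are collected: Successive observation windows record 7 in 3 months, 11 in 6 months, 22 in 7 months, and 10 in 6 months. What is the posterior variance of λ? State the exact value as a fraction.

116/1681

Total count: 4 + 3 + 4 + 7 + 10 + 10 + 6 + 3 = 47.
Total exposure: 8 months.
After the first batch: Gamma(19 + 47, 11 + 8) = Gamma(66, 19).
Total count: 7 + 11 + 22 + 10 = 50.
Total exposure: 3 + 6 + 7 + 6 = 22 months.
After the second batch: Gamma(66 + 50, 19 + 22) = Gamma(116, 41).
Posterior variance = α'/β'² = 116/1681.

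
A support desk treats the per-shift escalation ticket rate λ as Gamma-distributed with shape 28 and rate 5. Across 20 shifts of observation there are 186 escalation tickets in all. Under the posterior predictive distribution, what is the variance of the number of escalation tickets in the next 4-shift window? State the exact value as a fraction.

24824/625

Total count 186 over total exposure 20 shifts.
Gamma(α, β) with Poisson data over total exposure Σt gives posterior Gamma(α+Σx, β+Σt) = Gamma(214, 25).
The posterior predictive for a window of length T is Negative Binomial with variance T·α'·(β'+T)/β'² = 4·214·29/625 = 24824/625.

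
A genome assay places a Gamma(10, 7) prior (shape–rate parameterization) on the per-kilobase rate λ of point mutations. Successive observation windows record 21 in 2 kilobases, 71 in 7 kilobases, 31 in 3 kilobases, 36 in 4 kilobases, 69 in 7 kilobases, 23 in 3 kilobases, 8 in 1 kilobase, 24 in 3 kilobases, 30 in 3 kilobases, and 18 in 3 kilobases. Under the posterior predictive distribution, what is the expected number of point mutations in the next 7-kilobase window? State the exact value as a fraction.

Total count: 21 + 71 + 31 + 36 + 69 + 23 + 8 + 24 + 30 + 18 = 331.
Total exposure: 2 + 7 + 3 + 4 + 7 + 3 + 1 + 3 + 3 + 3 = 36 kilobases.
Conjugate update: add total count to the shape and total exposure to the rate, giving Gamma(341, 43).
Predictive mean over a 7-kilobase window = T·E[λ|data] = 7·341/43 = 2387/43.

2387/43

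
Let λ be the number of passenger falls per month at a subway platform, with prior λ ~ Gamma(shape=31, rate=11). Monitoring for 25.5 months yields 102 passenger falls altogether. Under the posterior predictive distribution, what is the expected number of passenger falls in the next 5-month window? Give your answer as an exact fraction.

Total count 102 over total exposure 25.5 months.
Conjugate update: add total count to the shape and total exposure to the rate, giving Gamma(133, 73/2).
Predictive mean over a 5-month window = T·E[λ|data] = 5·133/(73/2) = 1330/73.

1330/73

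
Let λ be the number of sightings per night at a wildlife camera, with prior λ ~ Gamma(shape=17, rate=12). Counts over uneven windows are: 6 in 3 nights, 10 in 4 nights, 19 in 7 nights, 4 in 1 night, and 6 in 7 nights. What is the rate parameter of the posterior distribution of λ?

Total count: 6 + 10 + 19 + 4 + 6 = 45.
Total exposure: 3 + 4 + 7 + 1 + 7 = 22 nights.
By Gamma–Poisson conjugacy, the posterior is Gamma(α + Σx, β + Σt) = Gamma(17 + 45, 12 + 22) = Gamma(62, 34).

34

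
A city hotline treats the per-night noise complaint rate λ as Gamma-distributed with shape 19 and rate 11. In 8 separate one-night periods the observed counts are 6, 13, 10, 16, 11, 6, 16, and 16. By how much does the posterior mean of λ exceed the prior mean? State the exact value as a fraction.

Total count: 6 + 13 + 10 + 16 + 11 + 6 + 16 + 16 = 94.
Total exposure: 8 nights.
By Gamma–Poisson conjugacy, the posterior is Gamma(α + Σx, β + Σt) = Gamma(19 + 94, 11 + 8) = Gamma(113, 19).
Posterior mean = 113/19 = 113/19; prior mean = 19/11 = 19/11. Difference = 113/19 − 19/11 = 882/209.

882/209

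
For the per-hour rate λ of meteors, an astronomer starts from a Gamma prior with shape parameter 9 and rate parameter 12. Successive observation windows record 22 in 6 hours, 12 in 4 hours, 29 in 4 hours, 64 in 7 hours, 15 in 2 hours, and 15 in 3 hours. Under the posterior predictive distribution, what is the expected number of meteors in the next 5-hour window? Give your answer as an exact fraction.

415/19

Total count: 22 + 12 + 29 + 64 + 15 + 15 = 157.
Total exposure: 6 + 4 + 4 + 7 + 2 + 3 = 26 hours.
Gamma(α, β) with Poisson data over total exposure Σt gives posterior Gamma(α+Σx, β+Σt) = Gamma(166, 38).
Predictive mean over a 5-hour window = T·E[λ|data] = 5·166/38 = 415/19.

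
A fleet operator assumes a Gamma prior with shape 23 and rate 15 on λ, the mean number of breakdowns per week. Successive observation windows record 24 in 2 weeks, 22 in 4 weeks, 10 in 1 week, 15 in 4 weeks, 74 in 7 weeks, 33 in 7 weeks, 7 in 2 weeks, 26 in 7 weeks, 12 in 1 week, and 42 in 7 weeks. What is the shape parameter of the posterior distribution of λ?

288

Total count: 24 + 22 + 10 + 15 + 74 + 33 + 7 + 26 + 12 + 42 = 265.
Total exposure: 2 + 4 + 1 + 4 + 7 + 7 + 2 + 7 + 1 + 7 = 42 weeks.
By Gamma–Poisson conjugacy, the posterior is Gamma(α + Σx, β + Σt) = Gamma(23 + 265, 15 + 42) = Gamma(288, 57).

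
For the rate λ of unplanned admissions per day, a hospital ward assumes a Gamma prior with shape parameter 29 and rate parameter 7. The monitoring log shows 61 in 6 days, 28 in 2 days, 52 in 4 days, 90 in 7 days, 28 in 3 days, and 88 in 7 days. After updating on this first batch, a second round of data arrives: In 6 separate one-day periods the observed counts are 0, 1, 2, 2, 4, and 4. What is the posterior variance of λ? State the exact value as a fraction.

389/1764

Total count: 61 + 28 + 52 + 90 + 28 + 88 = 347.
Total exposure: 6 + 2 + 4 + 7 + 3 + 7 = 29 days.
After the first batch: Gamma(29 + 347, 7 + 29) = Gamma(376, 36).
Total count: 0 + 1 + 2 + 2 + 4 + 4 = 13.
Total exposure: 6 days.
After the second batch: Gamma(376 + 13, 36 + 6) = Gamma(389, 42).
Posterior variance = α'/β'² = 389/1764.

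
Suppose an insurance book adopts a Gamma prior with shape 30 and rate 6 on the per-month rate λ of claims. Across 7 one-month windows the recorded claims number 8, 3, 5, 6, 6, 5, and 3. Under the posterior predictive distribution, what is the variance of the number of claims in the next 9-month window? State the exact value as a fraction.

13068/169

Total count: 8 + 3 + 5 + 6 + 6 + 5 + 3 = 36.
Total exposure: 7 months.
Gamma(α, β) with Poisson data over total exposure Σt gives posterior Gamma(α+Σx, β+Σt) = Gamma(66, 13).
The posterior predictive for a window of length T is Negative Binomial with variance T·α'·(β'+T)/β'² = 9·66·22/169 = 13068/169.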